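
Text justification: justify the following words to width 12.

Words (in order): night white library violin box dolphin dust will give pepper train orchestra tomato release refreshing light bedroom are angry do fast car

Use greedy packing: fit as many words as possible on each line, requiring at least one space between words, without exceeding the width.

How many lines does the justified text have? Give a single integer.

Answer: 14

Derivation:
Line 1: ['night', 'white'] (min_width=11, slack=1)
Line 2: ['library'] (min_width=7, slack=5)
Line 3: ['violin', 'box'] (min_width=10, slack=2)
Line 4: ['dolphin', 'dust'] (min_width=12, slack=0)
Line 5: ['will', 'give'] (min_width=9, slack=3)
Line 6: ['pepper', 'train'] (min_width=12, slack=0)
Line 7: ['orchestra'] (min_width=9, slack=3)
Line 8: ['tomato'] (min_width=6, slack=6)
Line 9: ['release'] (min_width=7, slack=5)
Line 10: ['refreshing'] (min_width=10, slack=2)
Line 11: ['light'] (min_width=5, slack=7)
Line 12: ['bedroom', 'are'] (min_width=11, slack=1)
Line 13: ['angry', 'do'] (min_width=8, slack=4)
Line 14: ['fast', 'car'] (min_width=8, slack=4)
Total lines: 14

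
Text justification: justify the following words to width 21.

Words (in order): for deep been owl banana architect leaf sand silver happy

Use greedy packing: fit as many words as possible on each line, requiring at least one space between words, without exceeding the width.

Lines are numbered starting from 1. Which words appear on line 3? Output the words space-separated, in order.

Line 1: ['for', 'deep', 'been', 'owl'] (min_width=17, slack=4)
Line 2: ['banana', 'architect', 'leaf'] (min_width=21, slack=0)
Line 3: ['sand', 'silver', 'happy'] (min_width=17, slack=4)

Answer: sand silver happy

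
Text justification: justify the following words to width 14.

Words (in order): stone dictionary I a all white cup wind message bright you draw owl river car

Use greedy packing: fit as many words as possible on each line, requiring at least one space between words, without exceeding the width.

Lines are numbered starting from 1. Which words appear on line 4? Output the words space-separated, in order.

Answer: wind message

Derivation:
Line 1: ['stone'] (min_width=5, slack=9)
Line 2: ['dictionary', 'I', 'a'] (min_width=14, slack=0)
Line 3: ['all', 'white', 'cup'] (min_width=13, slack=1)
Line 4: ['wind', 'message'] (min_width=12, slack=2)
Line 5: ['bright', 'you'] (min_width=10, slack=4)
Line 6: ['draw', 'owl', 'river'] (min_width=14, slack=0)
Line 7: ['car'] (min_width=3, slack=11)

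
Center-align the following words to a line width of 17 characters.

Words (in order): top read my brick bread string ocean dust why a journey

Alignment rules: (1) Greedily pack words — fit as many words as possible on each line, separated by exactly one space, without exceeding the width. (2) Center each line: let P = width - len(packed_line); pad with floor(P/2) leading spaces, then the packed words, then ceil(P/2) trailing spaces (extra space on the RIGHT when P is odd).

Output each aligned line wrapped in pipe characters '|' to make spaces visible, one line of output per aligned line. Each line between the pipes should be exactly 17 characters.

Line 1: ['top', 'read', 'my', 'brick'] (min_width=17, slack=0)
Line 2: ['bread', 'string'] (min_width=12, slack=5)
Line 3: ['ocean', 'dust', 'why', 'a'] (min_width=16, slack=1)
Line 4: ['journey'] (min_width=7, slack=10)

Answer: |top read my brick|
|  bread string   |
|ocean dust why a |
|     journey     |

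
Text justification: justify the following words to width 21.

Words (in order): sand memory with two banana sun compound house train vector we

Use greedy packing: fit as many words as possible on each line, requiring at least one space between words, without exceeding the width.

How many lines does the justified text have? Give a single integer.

Line 1: ['sand', 'memory', 'with', 'two'] (min_width=20, slack=1)
Line 2: ['banana', 'sun', 'compound'] (min_width=19, slack=2)
Line 3: ['house', 'train', 'vector', 'we'] (min_width=21, slack=0)
Total lines: 3

Answer: 3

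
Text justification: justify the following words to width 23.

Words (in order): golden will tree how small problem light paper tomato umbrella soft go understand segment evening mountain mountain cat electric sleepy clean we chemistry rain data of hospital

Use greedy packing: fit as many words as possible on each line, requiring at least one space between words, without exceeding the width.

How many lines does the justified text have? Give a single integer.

Line 1: ['golden', 'will', 'tree', 'how'] (min_width=20, slack=3)
Line 2: ['small', 'problem', 'light'] (min_width=19, slack=4)
Line 3: ['paper', 'tomato', 'umbrella'] (min_width=21, slack=2)
Line 4: ['soft', 'go', 'understand'] (min_width=18, slack=5)
Line 5: ['segment', 'evening'] (min_width=15, slack=8)
Line 6: ['mountain', 'mountain', 'cat'] (min_width=21, slack=2)
Line 7: ['electric', 'sleepy', 'clean'] (min_width=21, slack=2)
Line 8: ['we', 'chemistry', 'rain', 'data'] (min_width=22, slack=1)
Line 9: ['of', 'hospital'] (min_width=11, slack=12)
Total lines: 9

Answer: 9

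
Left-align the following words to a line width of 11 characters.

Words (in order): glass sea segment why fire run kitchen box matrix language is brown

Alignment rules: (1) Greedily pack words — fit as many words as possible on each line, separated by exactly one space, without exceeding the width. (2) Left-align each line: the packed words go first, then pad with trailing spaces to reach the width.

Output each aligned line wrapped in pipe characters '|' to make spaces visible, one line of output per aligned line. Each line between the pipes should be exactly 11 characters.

Line 1: ['glass', 'sea'] (min_width=9, slack=2)
Line 2: ['segment', 'why'] (min_width=11, slack=0)
Line 3: ['fire', 'run'] (min_width=8, slack=3)
Line 4: ['kitchen', 'box'] (min_width=11, slack=0)
Line 5: ['matrix'] (min_width=6, slack=5)
Line 6: ['language', 'is'] (min_width=11, slack=0)
Line 7: ['brown'] (min_width=5, slack=6)

Answer: |glass sea  |
|segment why|
|fire run   |
|kitchen box|
|matrix     |
|language is|
|brown      |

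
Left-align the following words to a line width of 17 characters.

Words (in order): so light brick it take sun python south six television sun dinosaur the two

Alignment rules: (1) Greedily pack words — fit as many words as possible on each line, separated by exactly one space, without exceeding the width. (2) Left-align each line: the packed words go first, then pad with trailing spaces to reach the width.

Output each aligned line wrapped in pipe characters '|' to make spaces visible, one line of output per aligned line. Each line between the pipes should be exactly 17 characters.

Answer: |so light brick it|
|take sun python  |
|south six        |
|television sun   |
|dinosaur the two |

Derivation:
Line 1: ['so', 'light', 'brick', 'it'] (min_width=17, slack=0)
Line 2: ['take', 'sun', 'python'] (min_width=15, slack=2)
Line 3: ['south', 'six'] (min_width=9, slack=8)
Line 4: ['television', 'sun'] (min_width=14, slack=3)
Line 5: ['dinosaur', 'the', 'two'] (min_width=16, slack=1)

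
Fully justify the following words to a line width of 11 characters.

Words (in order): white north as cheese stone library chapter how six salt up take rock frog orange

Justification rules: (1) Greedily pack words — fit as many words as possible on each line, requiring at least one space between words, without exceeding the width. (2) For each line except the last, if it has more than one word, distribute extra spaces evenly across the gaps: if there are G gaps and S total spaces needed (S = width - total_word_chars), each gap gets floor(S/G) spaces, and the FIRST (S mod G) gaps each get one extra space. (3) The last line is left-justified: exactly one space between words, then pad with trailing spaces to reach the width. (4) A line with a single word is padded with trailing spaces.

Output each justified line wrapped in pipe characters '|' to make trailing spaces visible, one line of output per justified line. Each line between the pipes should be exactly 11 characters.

Answer: |white north|
|as   cheese|
|stone      |
|library    |
|chapter how|
|six salt up|
|take   rock|
|frog orange|

Derivation:
Line 1: ['white', 'north'] (min_width=11, slack=0)
Line 2: ['as', 'cheese'] (min_width=9, slack=2)
Line 3: ['stone'] (min_width=5, slack=6)
Line 4: ['library'] (min_width=7, slack=4)
Line 5: ['chapter', 'how'] (min_width=11, slack=0)
Line 6: ['six', 'salt', 'up'] (min_width=11, slack=0)
Line 7: ['take', 'rock'] (min_width=9, slack=2)
Line 8: ['frog', 'orange'] (min_width=11, slack=0)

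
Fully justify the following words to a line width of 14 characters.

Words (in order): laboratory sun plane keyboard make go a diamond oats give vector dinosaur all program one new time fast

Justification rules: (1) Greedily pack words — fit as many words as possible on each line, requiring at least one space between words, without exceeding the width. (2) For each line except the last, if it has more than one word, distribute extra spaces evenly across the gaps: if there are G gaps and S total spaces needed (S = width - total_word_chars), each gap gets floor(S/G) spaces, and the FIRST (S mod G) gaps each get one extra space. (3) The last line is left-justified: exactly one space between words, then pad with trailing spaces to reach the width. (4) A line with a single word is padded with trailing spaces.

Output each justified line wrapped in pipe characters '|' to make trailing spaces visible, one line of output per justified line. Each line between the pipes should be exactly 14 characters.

Line 1: ['laboratory', 'sun'] (min_width=14, slack=0)
Line 2: ['plane', 'keyboard'] (min_width=14, slack=0)
Line 3: ['make', 'go', 'a'] (min_width=9, slack=5)
Line 4: ['diamond', 'oats'] (min_width=12, slack=2)
Line 5: ['give', 'vector'] (min_width=11, slack=3)
Line 6: ['dinosaur', 'all'] (min_width=12, slack=2)
Line 7: ['program', 'one'] (min_width=11, slack=3)
Line 8: ['new', 'time', 'fast'] (min_width=13, slack=1)

Answer: |laboratory sun|
|plane keyboard|
|make    go   a|
|diamond   oats|
|give    vector|
|dinosaur   all|
|program    one|
|new time fast |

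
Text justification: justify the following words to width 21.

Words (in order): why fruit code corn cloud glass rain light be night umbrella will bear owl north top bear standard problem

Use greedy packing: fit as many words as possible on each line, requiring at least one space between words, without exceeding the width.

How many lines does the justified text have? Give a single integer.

Line 1: ['why', 'fruit', 'code', 'corn'] (min_width=19, slack=2)
Line 2: ['cloud', 'glass', 'rain'] (min_width=16, slack=5)
Line 3: ['light', 'be', 'night'] (min_width=14, slack=7)
Line 4: ['umbrella', 'will', 'bear'] (min_width=18, slack=3)
Line 5: ['owl', 'north', 'top', 'bear'] (min_width=18, slack=3)
Line 6: ['standard', 'problem'] (min_width=16, slack=5)
Total lines: 6

Answer: 6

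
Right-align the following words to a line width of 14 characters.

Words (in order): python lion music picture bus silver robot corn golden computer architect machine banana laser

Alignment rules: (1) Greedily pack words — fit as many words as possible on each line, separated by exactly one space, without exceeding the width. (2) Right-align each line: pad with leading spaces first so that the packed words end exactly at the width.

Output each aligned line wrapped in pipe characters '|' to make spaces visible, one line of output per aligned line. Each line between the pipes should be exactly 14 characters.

Answer: |   python lion|
| music picture|
|    bus silver|
|    robot corn|
|        golden|
|      computer|
|     architect|
|machine banana|
|         laser|

Derivation:
Line 1: ['python', 'lion'] (min_width=11, slack=3)
Line 2: ['music', 'picture'] (min_width=13, slack=1)
Line 3: ['bus', 'silver'] (min_width=10, slack=4)
Line 4: ['robot', 'corn'] (min_width=10, slack=4)
Line 5: ['golden'] (min_width=6, slack=8)
Line 6: ['computer'] (min_width=8, slack=6)
Line 7: ['architect'] (min_width=9, slack=5)
Line 8: ['machine', 'banana'] (min_width=14, slack=0)
Line 9: ['laser'] (min_width=5, slack=9)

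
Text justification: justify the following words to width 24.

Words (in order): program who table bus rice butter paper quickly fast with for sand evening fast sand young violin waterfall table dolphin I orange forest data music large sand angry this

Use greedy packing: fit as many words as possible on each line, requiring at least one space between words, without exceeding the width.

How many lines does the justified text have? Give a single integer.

Answer: 8

Derivation:
Line 1: ['program', 'who', 'table', 'bus'] (min_width=21, slack=3)
Line 2: ['rice', 'butter', 'paper'] (min_width=17, slack=7)
Line 3: ['quickly', 'fast', 'with', 'for'] (min_width=21, slack=3)
Line 4: ['sand', 'evening', 'fast', 'sand'] (min_width=22, slack=2)
Line 5: ['young', 'violin', 'waterfall'] (min_width=22, slack=2)
Line 6: ['table', 'dolphin', 'I', 'orange'] (min_width=22, slack=2)
Line 7: ['forest', 'data', 'music', 'large'] (min_width=23, slack=1)
Line 8: ['sand', 'angry', 'this'] (min_width=15, slack=9)
Total lines: 8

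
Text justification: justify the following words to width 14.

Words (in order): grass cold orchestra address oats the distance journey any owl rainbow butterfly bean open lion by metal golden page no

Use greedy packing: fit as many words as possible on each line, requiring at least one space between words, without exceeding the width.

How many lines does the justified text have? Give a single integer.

Answer: 10

Derivation:
Line 1: ['grass', 'cold'] (min_width=10, slack=4)
Line 2: ['orchestra'] (min_width=9, slack=5)
Line 3: ['address', 'oats'] (min_width=12, slack=2)
Line 4: ['the', 'distance'] (min_width=12, slack=2)
Line 5: ['journey', 'any'] (min_width=11, slack=3)
Line 6: ['owl', 'rainbow'] (min_width=11, slack=3)
Line 7: ['butterfly', 'bean'] (min_width=14, slack=0)
Line 8: ['open', 'lion', 'by'] (min_width=12, slack=2)
Line 9: ['metal', 'golden'] (min_width=12, slack=2)
Line 10: ['page', 'no'] (min_width=7, slack=7)
Total lines: 10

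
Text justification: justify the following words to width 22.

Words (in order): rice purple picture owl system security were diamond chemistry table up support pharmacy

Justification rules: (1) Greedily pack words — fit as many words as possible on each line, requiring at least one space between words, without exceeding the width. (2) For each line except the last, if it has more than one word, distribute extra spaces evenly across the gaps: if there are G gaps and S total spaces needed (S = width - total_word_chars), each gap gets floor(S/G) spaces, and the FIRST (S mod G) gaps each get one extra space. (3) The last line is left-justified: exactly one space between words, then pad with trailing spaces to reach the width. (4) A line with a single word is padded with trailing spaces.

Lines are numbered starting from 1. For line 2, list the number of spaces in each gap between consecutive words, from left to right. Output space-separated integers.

Answer: 3 2

Derivation:
Line 1: ['rice', 'purple', 'picture'] (min_width=19, slack=3)
Line 2: ['owl', 'system', 'security'] (min_width=19, slack=3)
Line 3: ['were', 'diamond', 'chemistry'] (min_width=22, slack=0)
Line 4: ['table', 'up', 'support'] (min_width=16, slack=6)
Line 5: ['pharmacy'] (min_width=8, slack=14)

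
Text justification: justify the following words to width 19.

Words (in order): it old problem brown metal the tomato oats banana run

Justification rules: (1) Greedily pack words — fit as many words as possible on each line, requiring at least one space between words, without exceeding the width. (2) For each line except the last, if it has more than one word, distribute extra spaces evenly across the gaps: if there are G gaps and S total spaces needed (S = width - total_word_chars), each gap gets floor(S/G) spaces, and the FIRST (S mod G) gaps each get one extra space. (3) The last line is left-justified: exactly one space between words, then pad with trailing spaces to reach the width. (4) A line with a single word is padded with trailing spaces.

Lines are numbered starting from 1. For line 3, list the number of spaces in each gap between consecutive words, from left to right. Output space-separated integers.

Line 1: ['it', 'old', 'problem'] (min_width=14, slack=5)
Line 2: ['brown', 'metal', 'the'] (min_width=15, slack=4)
Line 3: ['tomato', 'oats', 'banana'] (min_width=18, slack=1)
Line 4: ['run'] (min_width=3, slack=16)

Answer: 2 1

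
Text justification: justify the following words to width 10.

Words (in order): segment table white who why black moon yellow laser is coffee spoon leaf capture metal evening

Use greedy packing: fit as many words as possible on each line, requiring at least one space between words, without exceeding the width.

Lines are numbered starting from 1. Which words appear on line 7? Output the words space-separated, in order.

Answer: laser is

Derivation:
Line 1: ['segment'] (min_width=7, slack=3)
Line 2: ['table'] (min_width=5, slack=5)
Line 3: ['white', 'who'] (min_width=9, slack=1)
Line 4: ['why', 'black'] (min_width=9, slack=1)
Line 5: ['moon'] (min_width=4, slack=6)
Line 6: ['yellow'] (min_width=6, slack=4)
Line 7: ['laser', 'is'] (min_width=8, slack=2)
Line 8: ['coffee'] (min_width=6, slack=4)
Line 9: ['spoon', 'leaf'] (min_width=10, slack=0)
Line 10: ['capture'] (min_width=7, slack=3)
Line 11: ['metal'] (min_width=5, slack=5)
Line 12: ['evening'] (min_width=7, slack=3)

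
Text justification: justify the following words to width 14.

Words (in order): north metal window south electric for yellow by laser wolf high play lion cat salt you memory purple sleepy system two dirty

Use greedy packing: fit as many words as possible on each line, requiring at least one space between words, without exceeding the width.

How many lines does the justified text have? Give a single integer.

Line 1: ['north', 'metal'] (min_width=11, slack=3)
Line 2: ['window', 'south'] (min_width=12, slack=2)
Line 3: ['electric', 'for'] (min_width=12, slack=2)
Line 4: ['yellow', 'by'] (min_width=9, slack=5)
Line 5: ['laser', 'wolf'] (min_width=10, slack=4)
Line 6: ['high', 'play', 'lion'] (min_width=14, slack=0)
Line 7: ['cat', 'salt', 'you'] (min_width=12, slack=2)
Line 8: ['memory', 'purple'] (min_width=13, slack=1)
Line 9: ['sleepy', 'system'] (min_width=13, slack=1)
Line 10: ['two', 'dirty'] (min_width=9, slack=5)
Total lines: 10

Answer: 10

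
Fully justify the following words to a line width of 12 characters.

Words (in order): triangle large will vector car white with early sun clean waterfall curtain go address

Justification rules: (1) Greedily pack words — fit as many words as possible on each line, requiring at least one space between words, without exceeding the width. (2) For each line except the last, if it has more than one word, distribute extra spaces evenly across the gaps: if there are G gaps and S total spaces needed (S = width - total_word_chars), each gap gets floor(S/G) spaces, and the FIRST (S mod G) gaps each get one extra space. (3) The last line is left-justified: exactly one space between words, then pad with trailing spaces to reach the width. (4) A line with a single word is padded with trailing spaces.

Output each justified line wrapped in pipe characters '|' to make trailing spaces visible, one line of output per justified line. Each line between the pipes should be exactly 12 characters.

Answer: |triangle    |
|large   will|
|vector   car|
|white   with|
|early    sun|
|clean       |
|waterfall   |
|curtain   go|
|address     |

Derivation:
Line 1: ['triangle'] (min_width=8, slack=4)
Line 2: ['large', 'will'] (min_width=10, slack=2)
Line 3: ['vector', 'car'] (min_width=10, slack=2)
Line 4: ['white', 'with'] (min_width=10, slack=2)
Line 5: ['early', 'sun'] (min_width=9, slack=3)
Line 6: ['clean'] (min_width=5, slack=7)
Line 7: ['waterfall'] (min_width=9, slack=3)
Line 8: ['curtain', 'go'] (min_width=10, slack=2)
Line 9: ['address'] (min_width=7, slack=5)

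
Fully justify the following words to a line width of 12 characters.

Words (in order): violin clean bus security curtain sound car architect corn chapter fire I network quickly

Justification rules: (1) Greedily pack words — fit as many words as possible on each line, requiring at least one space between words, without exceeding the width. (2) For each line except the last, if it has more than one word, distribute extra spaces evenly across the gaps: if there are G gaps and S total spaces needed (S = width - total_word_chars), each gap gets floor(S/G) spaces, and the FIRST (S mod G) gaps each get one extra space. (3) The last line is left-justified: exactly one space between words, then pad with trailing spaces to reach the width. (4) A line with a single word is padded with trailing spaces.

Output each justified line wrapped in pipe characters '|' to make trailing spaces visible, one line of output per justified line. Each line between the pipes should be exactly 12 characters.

Line 1: ['violin', 'clean'] (min_width=12, slack=0)
Line 2: ['bus', 'security'] (min_width=12, slack=0)
Line 3: ['curtain'] (min_width=7, slack=5)
Line 4: ['sound', 'car'] (min_width=9, slack=3)
Line 5: ['architect'] (min_width=9, slack=3)
Line 6: ['corn', 'chapter'] (min_width=12, slack=0)
Line 7: ['fire', 'I'] (min_width=6, slack=6)
Line 8: ['network'] (min_width=7, slack=5)
Line 9: ['quickly'] (min_width=7, slack=5)

Answer: |violin clean|
|bus security|
|curtain     |
|sound    car|
|architect   |
|corn chapter|
|fire       I|
|network     |
|quickly     |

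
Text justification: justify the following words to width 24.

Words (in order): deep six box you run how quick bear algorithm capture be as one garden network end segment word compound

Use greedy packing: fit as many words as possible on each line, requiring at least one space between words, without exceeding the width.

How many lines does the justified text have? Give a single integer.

Answer: 5

Derivation:
Line 1: ['deep', 'six', 'box', 'you', 'run', 'how'] (min_width=24, slack=0)
Line 2: ['quick', 'bear', 'algorithm'] (min_width=20, slack=4)
Line 3: ['capture', 'be', 'as', 'one', 'garden'] (min_width=24, slack=0)
Line 4: ['network', 'end', 'segment', 'word'] (min_width=24, slack=0)
Line 5: ['compound'] (min_width=8, slack=16)
Total lines: 5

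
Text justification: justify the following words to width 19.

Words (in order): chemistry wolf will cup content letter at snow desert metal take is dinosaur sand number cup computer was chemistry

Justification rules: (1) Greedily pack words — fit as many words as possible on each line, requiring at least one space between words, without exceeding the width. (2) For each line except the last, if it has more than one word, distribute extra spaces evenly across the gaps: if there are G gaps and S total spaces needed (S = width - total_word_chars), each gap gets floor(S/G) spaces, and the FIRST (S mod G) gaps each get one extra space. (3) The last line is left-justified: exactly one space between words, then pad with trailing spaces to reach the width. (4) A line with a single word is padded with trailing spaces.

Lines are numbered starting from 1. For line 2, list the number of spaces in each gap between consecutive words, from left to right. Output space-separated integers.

Line 1: ['chemistry', 'wolf', 'will'] (min_width=19, slack=0)
Line 2: ['cup', 'content', 'letter'] (min_width=18, slack=1)
Line 3: ['at', 'snow', 'desert'] (min_width=14, slack=5)
Line 4: ['metal', 'take', 'is'] (min_width=13, slack=6)
Line 5: ['dinosaur', 'sand'] (min_width=13, slack=6)
Line 6: ['number', 'cup', 'computer'] (min_width=19, slack=0)
Line 7: ['was', 'chemistry'] (min_width=13, slack=6)

Answer: 2 1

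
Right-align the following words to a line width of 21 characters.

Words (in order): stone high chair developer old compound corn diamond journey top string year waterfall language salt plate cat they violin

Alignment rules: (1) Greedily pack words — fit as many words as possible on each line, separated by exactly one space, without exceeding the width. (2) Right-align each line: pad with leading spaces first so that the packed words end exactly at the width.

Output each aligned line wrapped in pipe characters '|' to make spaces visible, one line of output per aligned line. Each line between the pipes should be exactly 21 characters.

Answer: |     stone high chair|
|        developer old|
|compound corn diamond|
|   journey top string|
|       year waterfall|
|  language salt plate|
|      cat they violin|

Derivation:
Line 1: ['stone', 'high', 'chair'] (min_width=16, slack=5)
Line 2: ['developer', 'old'] (min_width=13, slack=8)
Line 3: ['compound', 'corn', 'diamond'] (min_width=21, slack=0)
Line 4: ['journey', 'top', 'string'] (min_width=18, slack=3)
Line 5: ['year', 'waterfall'] (min_width=14, slack=7)
Line 6: ['language', 'salt', 'plate'] (min_width=19, slack=2)
Line 7: ['cat', 'they', 'violin'] (min_width=15, slack=6)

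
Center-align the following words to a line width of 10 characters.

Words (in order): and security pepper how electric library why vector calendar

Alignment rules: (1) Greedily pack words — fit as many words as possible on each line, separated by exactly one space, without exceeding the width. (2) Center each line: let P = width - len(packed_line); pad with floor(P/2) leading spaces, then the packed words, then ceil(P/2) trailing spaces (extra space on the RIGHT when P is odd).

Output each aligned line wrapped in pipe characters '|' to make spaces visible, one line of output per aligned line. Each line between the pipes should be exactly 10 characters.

Answer: |   and    |
| security |
|pepper how|
| electric |
| library  |
|why vector|
| calendar |

Derivation:
Line 1: ['and'] (min_width=3, slack=7)
Line 2: ['security'] (min_width=8, slack=2)
Line 3: ['pepper', 'how'] (min_width=10, slack=0)
Line 4: ['electric'] (min_width=8, slack=2)
Line 5: ['library'] (min_width=7, slack=3)
Line 6: ['why', 'vector'] (min_width=10, slack=0)
Line 7: ['calendar'] (min_width=8, slack=2)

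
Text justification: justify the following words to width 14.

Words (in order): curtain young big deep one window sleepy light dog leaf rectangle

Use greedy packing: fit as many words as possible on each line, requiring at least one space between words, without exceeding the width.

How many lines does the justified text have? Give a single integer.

Answer: 5

Derivation:
Line 1: ['curtain', 'young'] (min_width=13, slack=1)
Line 2: ['big', 'deep', 'one'] (min_width=12, slack=2)
Line 3: ['window', 'sleepy'] (min_width=13, slack=1)
Line 4: ['light', 'dog', 'leaf'] (min_width=14, slack=0)
Line 5: ['rectangle'] (min_width=9, slack=5)
Total lines: 5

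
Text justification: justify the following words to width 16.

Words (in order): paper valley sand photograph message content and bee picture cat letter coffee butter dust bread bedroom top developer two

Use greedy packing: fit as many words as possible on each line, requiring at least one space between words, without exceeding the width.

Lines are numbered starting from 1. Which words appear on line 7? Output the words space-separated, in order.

Line 1: ['paper', 'valley'] (min_width=12, slack=4)
Line 2: ['sand', 'photograph'] (min_width=15, slack=1)
Line 3: ['message', 'content'] (min_width=15, slack=1)
Line 4: ['and', 'bee', 'picture'] (min_width=15, slack=1)
Line 5: ['cat', 'letter'] (min_width=10, slack=6)
Line 6: ['coffee', 'butter'] (min_width=13, slack=3)
Line 7: ['dust', 'bread'] (min_width=10, slack=6)
Line 8: ['bedroom', 'top'] (min_width=11, slack=5)
Line 9: ['developer', 'two'] (min_width=13, slack=3)

Answer: dust bread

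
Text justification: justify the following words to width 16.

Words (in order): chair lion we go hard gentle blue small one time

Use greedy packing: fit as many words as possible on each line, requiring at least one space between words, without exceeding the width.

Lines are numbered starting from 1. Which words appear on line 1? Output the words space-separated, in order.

Line 1: ['chair', 'lion', 'we', 'go'] (min_width=16, slack=0)
Line 2: ['hard', 'gentle', 'blue'] (min_width=16, slack=0)
Line 3: ['small', 'one', 'time'] (min_width=14, slack=2)

Answer: chair lion we go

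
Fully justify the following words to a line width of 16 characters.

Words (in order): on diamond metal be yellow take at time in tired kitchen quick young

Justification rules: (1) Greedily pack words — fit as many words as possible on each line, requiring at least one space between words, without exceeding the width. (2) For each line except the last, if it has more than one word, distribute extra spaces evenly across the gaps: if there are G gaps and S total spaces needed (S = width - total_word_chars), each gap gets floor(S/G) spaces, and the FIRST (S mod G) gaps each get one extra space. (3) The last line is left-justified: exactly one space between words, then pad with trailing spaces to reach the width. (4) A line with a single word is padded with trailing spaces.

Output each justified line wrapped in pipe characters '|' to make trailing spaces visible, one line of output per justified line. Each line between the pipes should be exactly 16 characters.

Answer: |on diamond metal|
|be  yellow  take|
|at time in tired|
|kitchen    quick|
|young           |

Derivation:
Line 1: ['on', 'diamond', 'metal'] (min_width=16, slack=0)
Line 2: ['be', 'yellow', 'take'] (min_width=14, slack=2)
Line 3: ['at', 'time', 'in', 'tired'] (min_width=16, slack=0)
Line 4: ['kitchen', 'quick'] (min_width=13, slack=3)
Line 5: ['young'] (min_width=5, slack=11)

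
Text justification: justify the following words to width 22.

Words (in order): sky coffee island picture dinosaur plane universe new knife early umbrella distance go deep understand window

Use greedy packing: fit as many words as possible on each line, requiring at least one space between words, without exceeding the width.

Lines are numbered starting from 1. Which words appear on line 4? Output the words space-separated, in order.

Line 1: ['sky', 'coffee', 'island'] (min_width=17, slack=5)
Line 2: ['picture', 'dinosaur', 'plane'] (min_width=22, slack=0)
Line 3: ['universe', 'new', 'knife'] (min_width=18, slack=4)
Line 4: ['early', 'umbrella'] (min_width=14, slack=8)
Line 5: ['distance', 'go', 'deep'] (min_width=16, slack=6)
Line 6: ['understand', 'window'] (min_width=17, slack=5)

Answer: early umbrella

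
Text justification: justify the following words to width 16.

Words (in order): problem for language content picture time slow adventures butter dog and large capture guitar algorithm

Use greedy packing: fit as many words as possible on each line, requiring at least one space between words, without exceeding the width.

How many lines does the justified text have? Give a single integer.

Answer: 7

Derivation:
Line 1: ['problem', 'for'] (min_width=11, slack=5)
Line 2: ['language', 'content'] (min_width=16, slack=0)
Line 3: ['picture', 'time'] (min_width=12, slack=4)
Line 4: ['slow', 'adventures'] (min_width=15, slack=1)
Line 5: ['butter', 'dog', 'and'] (min_width=14, slack=2)
Line 6: ['large', 'capture'] (min_width=13, slack=3)
Line 7: ['guitar', 'algorithm'] (min_width=16, slack=0)
Total lines: 7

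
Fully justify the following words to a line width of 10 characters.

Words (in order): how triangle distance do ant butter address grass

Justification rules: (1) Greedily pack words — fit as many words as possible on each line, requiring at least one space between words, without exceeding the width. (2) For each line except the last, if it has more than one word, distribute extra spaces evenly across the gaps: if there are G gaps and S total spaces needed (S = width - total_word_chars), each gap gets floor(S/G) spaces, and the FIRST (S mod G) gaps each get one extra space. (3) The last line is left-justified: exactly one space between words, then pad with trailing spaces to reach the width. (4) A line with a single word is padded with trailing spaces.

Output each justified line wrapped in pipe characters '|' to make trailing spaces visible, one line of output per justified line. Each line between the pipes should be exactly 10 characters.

Answer: |how       |
|triangle  |
|distance  |
|do     ant|
|butter    |
|address   |
|grass     |

Derivation:
Line 1: ['how'] (min_width=3, slack=7)
Line 2: ['triangle'] (min_width=8, slack=2)
Line 3: ['distance'] (min_width=8, slack=2)
Line 4: ['do', 'ant'] (min_width=6, slack=4)
Line 5: ['butter'] (min_width=6, slack=4)
Line 6: ['address'] (min_width=7, slack=3)
Line 7: ['grass'] (min_width=5, slack=5)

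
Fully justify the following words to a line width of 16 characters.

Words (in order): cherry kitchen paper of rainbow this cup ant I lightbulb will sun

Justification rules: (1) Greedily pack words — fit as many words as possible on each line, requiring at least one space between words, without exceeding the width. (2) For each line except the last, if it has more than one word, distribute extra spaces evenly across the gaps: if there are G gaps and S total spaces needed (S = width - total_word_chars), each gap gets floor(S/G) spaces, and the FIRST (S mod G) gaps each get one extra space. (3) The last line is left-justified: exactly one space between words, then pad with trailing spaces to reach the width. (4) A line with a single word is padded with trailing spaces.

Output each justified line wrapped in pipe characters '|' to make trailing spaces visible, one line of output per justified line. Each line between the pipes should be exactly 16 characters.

Line 1: ['cherry', 'kitchen'] (min_width=14, slack=2)
Line 2: ['paper', 'of', 'rainbow'] (min_width=16, slack=0)
Line 3: ['this', 'cup', 'ant', 'I'] (min_width=14, slack=2)
Line 4: ['lightbulb', 'will'] (min_width=14, slack=2)
Line 5: ['sun'] (min_width=3, slack=13)

Answer: |cherry   kitchen|
|paper of rainbow|
|this  cup  ant I|
|lightbulb   will|
|sun             |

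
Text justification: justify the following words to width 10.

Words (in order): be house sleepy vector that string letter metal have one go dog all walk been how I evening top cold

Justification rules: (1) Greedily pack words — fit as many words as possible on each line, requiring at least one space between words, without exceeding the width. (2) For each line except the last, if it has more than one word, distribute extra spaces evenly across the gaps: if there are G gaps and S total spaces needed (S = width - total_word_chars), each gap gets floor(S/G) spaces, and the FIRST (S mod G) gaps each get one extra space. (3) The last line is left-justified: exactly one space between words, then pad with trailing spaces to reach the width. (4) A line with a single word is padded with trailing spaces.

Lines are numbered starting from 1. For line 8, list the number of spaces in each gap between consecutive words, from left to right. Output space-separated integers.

Answer: 1 1

Derivation:
Line 1: ['be', 'house'] (min_width=8, slack=2)
Line 2: ['sleepy'] (min_width=6, slack=4)
Line 3: ['vector'] (min_width=6, slack=4)
Line 4: ['that'] (min_width=4, slack=6)
Line 5: ['string'] (min_width=6, slack=4)
Line 6: ['letter'] (min_width=6, slack=4)
Line 7: ['metal', 'have'] (min_width=10, slack=0)
Line 8: ['one', 'go', 'dog'] (min_width=10, slack=0)
Line 9: ['all', 'walk'] (min_width=8, slack=2)
Line 10: ['been', 'how', 'I'] (min_width=10, slack=0)
Line 11: ['evening'] (min_width=7, slack=3)
Line 12: ['top', 'cold'] (min_width=8, slack=2)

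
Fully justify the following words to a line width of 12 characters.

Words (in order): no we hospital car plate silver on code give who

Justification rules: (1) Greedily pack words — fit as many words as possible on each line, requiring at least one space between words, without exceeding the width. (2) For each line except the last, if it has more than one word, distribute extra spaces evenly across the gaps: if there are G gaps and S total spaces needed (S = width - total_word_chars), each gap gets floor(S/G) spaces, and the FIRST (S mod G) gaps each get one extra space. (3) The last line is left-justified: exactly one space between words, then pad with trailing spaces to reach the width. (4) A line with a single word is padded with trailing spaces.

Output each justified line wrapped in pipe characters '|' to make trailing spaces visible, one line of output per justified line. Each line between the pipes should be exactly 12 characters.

Answer: |no        we|
|hospital car|
|plate silver|
|on code give|
|who         |

Derivation:
Line 1: ['no', 'we'] (min_width=5, slack=7)
Line 2: ['hospital', 'car'] (min_width=12, slack=0)
Line 3: ['plate', 'silver'] (min_width=12, slack=0)
Line 4: ['on', 'code', 'give'] (min_width=12, slack=0)
Line 5: ['who'] (min_width=3, slack=9)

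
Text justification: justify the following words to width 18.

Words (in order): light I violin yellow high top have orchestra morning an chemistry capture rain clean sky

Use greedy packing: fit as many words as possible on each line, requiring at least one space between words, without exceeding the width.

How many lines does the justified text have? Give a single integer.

Answer: 6

Derivation:
Line 1: ['light', 'I', 'violin'] (min_width=14, slack=4)
Line 2: ['yellow', 'high', 'top'] (min_width=15, slack=3)
Line 3: ['have', 'orchestra'] (min_width=14, slack=4)
Line 4: ['morning', 'an'] (min_width=10, slack=8)
Line 5: ['chemistry', 'capture'] (min_width=17, slack=1)
Line 6: ['rain', 'clean', 'sky'] (min_width=14, slack=4)
Total lines: 6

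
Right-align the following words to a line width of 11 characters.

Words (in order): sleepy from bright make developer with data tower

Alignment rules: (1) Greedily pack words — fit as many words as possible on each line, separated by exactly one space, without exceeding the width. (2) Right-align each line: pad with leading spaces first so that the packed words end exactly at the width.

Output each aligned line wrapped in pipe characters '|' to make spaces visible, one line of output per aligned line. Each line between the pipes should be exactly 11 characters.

Line 1: ['sleepy', 'from'] (min_width=11, slack=0)
Line 2: ['bright', 'make'] (min_width=11, slack=0)
Line 3: ['developer'] (min_width=9, slack=2)
Line 4: ['with', 'data'] (min_width=9, slack=2)
Line 5: ['tower'] (min_width=5, slack=6)

Answer: |sleepy from|
|bright make|
|  developer|
|  with data|
|      tower|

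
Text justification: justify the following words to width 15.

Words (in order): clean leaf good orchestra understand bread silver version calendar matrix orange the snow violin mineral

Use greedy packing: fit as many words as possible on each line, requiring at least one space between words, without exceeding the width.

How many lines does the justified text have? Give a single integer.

Line 1: ['clean', 'leaf', 'good'] (min_width=15, slack=0)
Line 2: ['orchestra'] (min_width=9, slack=6)
Line 3: ['understand'] (min_width=10, slack=5)
Line 4: ['bread', 'silver'] (min_width=12, slack=3)
Line 5: ['version'] (min_width=7, slack=8)
Line 6: ['calendar', 'matrix'] (min_width=15, slack=0)
Line 7: ['orange', 'the', 'snow'] (min_width=15, slack=0)
Line 8: ['violin', 'mineral'] (min_width=14, slack=1)
Total lines: 8

Answer: 8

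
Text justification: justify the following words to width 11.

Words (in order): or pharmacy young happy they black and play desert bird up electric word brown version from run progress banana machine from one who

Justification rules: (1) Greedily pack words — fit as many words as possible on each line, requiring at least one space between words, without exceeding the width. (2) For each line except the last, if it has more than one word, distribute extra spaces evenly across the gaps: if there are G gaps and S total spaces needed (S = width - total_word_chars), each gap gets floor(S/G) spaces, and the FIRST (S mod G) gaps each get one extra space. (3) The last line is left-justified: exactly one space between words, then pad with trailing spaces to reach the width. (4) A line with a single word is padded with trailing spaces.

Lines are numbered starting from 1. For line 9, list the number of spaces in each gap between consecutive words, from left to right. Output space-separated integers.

Answer: 4

Derivation:
Line 1: ['or', 'pharmacy'] (min_width=11, slack=0)
Line 2: ['young', 'happy'] (min_width=11, slack=0)
Line 3: ['they', 'black'] (min_width=10, slack=1)
Line 4: ['and', 'play'] (min_width=8, slack=3)
Line 5: ['desert', 'bird'] (min_width=11, slack=0)
Line 6: ['up', 'electric'] (min_width=11, slack=0)
Line 7: ['word', 'brown'] (min_width=10, slack=1)
Line 8: ['version'] (min_width=7, slack=4)
Line 9: ['from', 'run'] (min_width=8, slack=3)
Line 10: ['progress'] (min_width=8, slack=3)
Line 11: ['banana'] (min_width=6, slack=5)
Line 12: ['machine'] (min_width=7, slack=4)
Line 13: ['from', 'one'] (min_width=8, slack=3)
Line 14: ['who'] (min_width=3, slack=8)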